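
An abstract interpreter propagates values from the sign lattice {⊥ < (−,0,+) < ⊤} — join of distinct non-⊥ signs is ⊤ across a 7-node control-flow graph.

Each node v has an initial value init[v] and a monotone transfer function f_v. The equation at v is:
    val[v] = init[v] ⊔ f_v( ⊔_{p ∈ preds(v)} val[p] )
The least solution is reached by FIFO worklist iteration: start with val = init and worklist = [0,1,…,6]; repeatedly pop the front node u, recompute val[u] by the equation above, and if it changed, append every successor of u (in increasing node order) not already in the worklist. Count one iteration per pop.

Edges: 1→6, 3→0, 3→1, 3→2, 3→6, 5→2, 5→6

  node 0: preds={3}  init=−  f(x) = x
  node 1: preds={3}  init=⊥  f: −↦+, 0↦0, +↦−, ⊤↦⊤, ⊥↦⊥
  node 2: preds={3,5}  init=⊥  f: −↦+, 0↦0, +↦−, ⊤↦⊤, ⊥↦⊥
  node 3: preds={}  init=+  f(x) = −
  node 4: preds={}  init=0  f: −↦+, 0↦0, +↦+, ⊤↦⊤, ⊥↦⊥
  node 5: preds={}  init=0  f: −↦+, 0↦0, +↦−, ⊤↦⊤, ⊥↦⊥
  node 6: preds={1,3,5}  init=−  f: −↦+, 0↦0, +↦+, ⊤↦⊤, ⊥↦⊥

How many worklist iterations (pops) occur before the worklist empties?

Worklist (11 pops):
  #1 pop 0: in=+ → ⊤ (was −); enqueue []
  #2 pop 1: in=+ → − (was ⊥); enqueue []
  #3 pop 2: in=⊤ → ⊤ (was ⊥); enqueue []
  #4 pop 3: in=⊥ → ⊤ (was +); enqueue [0,1,2]
  #5 pop 4: in=⊥ → 0 (no change)
  #6 pop 5: in=⊥ → 0 (no change)
  #7 pop 6: in=⊤ → ⊤ (was −); enqueue []
  #8 pop 0: in=⊤ → ⊤ (no change)
  #9 pop 1: in=⊤ → ⊤ (was −); enqueue [6]
  #10 pop 2: in=⊤ → ⊤ (no change)
  #11 pop 6: in=⊤ → ⊤ (no change)

Fixpoint:
  val[0] = ⊤
  val[1] = ⊤
  val[2] = ⊤
  val[3] = ⊤
  val[4] = 0
  val[5] = 0
  val[6] = ⊤

11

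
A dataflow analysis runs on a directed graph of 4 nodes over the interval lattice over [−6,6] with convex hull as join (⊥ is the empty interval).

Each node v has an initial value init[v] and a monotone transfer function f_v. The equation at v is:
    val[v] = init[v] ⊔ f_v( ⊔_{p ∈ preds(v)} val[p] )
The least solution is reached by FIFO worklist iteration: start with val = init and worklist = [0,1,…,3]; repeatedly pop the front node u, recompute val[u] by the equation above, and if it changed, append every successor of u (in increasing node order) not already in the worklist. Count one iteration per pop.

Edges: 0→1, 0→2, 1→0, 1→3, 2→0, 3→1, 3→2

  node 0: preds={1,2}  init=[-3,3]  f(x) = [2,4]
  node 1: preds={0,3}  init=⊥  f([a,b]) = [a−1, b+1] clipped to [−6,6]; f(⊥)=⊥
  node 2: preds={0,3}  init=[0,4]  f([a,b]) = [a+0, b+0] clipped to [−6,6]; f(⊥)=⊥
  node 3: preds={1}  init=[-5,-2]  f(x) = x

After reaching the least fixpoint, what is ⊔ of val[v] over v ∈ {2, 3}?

[-6,6]

Worklist (12 pops):
  #1 pop 0: in=[0,4] → [-3,4] (was [-3,3]); enqueue []
  #2 pop 1: in=[-5,4] → [-6,5] (was ⊥); enqueue [0]
  #3 pop 2: in=[-5,4] → [-5,4] (was [0,4]); enqueue []
  #4 pop 3: in=[-6,5] → [-6,5] (was [-5,-2]); enqueue [1,2]
  #5 pop 0: in=[-6,5] → [-3,4] (no change)
  #6 pop 1: in=[-6,5] → [-6,6] (was [-6,5]); enqueue [0,3]
  #7 pop 2: in=[-6,5] → [-6,5] (was [-5,4]); enqueue []
  #8 pop 0: in=[-6,6] → [-3,4] (no change)
  #9 pop 3: in=[-6,6] → [-6,6] (was [-6,5]); enqueue [1,2]
  #10 pop 1: in=[-6,6] → [-6,6] (no change)
  #11 pop 2: in=[-6,6] → [-6,6] (was [-6,5]); enqueue [0]
  #12 pop 0: in=[-6,6] → [-3,4] (no change)

Fixpoint:
  val[0] = [-3,4]
  val[1] = [-6,6]
  val[2] = [-6,6]
  val[3] = [-6,6]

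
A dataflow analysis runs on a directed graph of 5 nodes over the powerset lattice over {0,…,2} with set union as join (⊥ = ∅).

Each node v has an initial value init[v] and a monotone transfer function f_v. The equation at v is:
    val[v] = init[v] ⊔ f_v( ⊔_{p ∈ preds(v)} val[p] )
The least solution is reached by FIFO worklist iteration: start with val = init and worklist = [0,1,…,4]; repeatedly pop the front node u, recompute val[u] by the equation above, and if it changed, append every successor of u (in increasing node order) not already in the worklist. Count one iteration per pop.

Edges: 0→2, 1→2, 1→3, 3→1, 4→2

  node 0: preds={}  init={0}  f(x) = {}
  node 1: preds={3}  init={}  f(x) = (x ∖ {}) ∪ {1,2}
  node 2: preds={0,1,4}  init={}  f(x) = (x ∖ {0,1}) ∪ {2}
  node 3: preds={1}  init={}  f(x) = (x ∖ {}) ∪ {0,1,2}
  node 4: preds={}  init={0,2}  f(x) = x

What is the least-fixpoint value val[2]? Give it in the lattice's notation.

Trace (8 dequeues):
  [1] u=0 | in {} | out {0} | ==
  [2] u=1 | in {} | out {1,2} | prev {} | push {}
  [3] u=2 | in {0,1,2} | out {2} | prev {} | push {}
  [4] u=3 | in {1,2} | out {0,1,2} | prev {} | push {1}
  [5] u=4 | in {} | out {0,2} | ==
  [6] u=1 | in {0,1,2} | out {0,1,2} | prev {1,2} | push {2,3}
  [7] u=2 | in {0,1,2} | out {2} | ==
  [8] u=3 | in {0,1,2} | out {0,1,2} | ==

Converged values:
  [0] {0}
  [1] {0,1,2}
  [2] {2}
  [3] {0,1,2}
  [4] {0,2}

{2}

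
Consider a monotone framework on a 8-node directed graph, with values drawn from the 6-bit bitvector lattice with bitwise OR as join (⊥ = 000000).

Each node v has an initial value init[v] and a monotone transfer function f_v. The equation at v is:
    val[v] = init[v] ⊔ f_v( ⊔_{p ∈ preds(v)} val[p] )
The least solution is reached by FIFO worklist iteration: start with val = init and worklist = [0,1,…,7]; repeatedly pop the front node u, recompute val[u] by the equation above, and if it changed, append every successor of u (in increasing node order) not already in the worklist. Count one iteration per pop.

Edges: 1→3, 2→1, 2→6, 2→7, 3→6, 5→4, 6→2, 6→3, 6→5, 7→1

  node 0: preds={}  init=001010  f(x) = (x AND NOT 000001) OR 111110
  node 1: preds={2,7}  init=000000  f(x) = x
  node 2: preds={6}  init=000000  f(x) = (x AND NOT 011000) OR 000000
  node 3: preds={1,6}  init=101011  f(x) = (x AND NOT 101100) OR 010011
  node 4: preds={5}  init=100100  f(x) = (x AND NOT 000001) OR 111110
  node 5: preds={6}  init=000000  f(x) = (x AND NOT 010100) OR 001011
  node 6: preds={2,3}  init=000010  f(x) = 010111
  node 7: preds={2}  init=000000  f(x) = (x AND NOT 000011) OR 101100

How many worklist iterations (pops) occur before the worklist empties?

Trace (17 dequeues):
  [1] u=0 | in 000000 | out 111110 | prev 001010 | push {}
  [2] u=1 | in 000000 | out 000000 | ==
  [3] u=2 | in 000010 | out 000010 | prev 000000 | push {1}
  [4] u=3 | in 000010 | out 111011 | prev 101011 | push {}
  [5] u=4 | in 000000 | out 111110 | prev 100100 | push {}
  [6] u=5 | in 000010 | out 001011 | prev 000000 | push {4}
  [7] u=6 | in 111011 | out 010111 | prev 000010 | push {2,3,5}
  [8] u=7 | in 000010 | out 101100 | prev 000000 | push {}
  [9] u=1 | in 101110 | out 101110 | prev 000000 | push {}
  [10] u=4 | in 001011 | out 111110 | ==
  [11] u=2 | in 010111 | out 000111 | prev 000010 | push {1,6,7}
  [12] u=3 | in 111111 | out 111011 | ==
  [13] u=5 | in 010111 | out 001011 | ==
  [14] u=1 | in 101111 | out 101111 | prev 101110 | push {3}
  [15] u=6 | in 111111 | out 010111 | ==
  [16] u=7 | in 000111 | out 101100 | ==
  [17] u=3 | in 111111 | out 111011 | ==

Converged values:
  [0] 111110
  [1] 101111
  [2] 000111
  [3] 111011
  [4] 111110
  [5] 001011
  [6] 010111
  [7] 101100

17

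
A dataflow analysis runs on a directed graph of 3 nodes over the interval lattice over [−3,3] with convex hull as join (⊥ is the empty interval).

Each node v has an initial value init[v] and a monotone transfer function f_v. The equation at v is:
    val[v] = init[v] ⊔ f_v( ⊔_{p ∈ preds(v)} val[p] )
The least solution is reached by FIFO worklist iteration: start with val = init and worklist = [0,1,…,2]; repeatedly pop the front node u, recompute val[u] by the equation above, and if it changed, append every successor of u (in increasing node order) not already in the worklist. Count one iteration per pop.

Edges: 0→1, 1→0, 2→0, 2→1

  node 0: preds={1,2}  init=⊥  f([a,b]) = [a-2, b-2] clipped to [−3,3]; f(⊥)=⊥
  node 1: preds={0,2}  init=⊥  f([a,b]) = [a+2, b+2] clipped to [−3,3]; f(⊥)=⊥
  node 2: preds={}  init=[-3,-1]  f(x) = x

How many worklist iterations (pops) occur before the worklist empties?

Trace (5 dequeues):
  [1] u=0 | in [-3,-1] | out [-3,-3] | prev ⊥ | push {}
  [2] u=1 | in [-3,-1] | out [-1,1] | prev ⊥ | push {0}
  [3] u=2 | in ⊥ | out [-3,-1] | ==
  [4] u=0 | in [-3,1] | out [-3,-1] | prev [-3,-3] | push {1}
  [5] u=1 | in [-3,-1] | out [-1,1] | ==

Converged values:
  [0] [-3,-1]
  [1] [-1,1]
  [2] [-3,-1]

5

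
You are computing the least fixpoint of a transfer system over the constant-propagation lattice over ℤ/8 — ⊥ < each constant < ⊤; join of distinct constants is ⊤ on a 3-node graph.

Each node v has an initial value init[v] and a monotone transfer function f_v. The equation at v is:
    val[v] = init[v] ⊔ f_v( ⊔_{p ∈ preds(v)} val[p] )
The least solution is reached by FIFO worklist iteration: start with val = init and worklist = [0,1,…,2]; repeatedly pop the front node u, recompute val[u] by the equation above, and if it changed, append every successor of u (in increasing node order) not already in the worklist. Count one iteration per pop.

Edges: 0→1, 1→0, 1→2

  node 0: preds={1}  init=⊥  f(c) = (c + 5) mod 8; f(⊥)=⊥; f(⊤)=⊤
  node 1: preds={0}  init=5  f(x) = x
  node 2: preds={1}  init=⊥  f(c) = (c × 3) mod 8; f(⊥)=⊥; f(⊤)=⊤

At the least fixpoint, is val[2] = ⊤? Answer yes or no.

yes

Trace (5 dequeues):
  [1] u=0 | in 5 | out 2 | prev ⊥ | push {}
  [2] u=1 | in 2 | out ⊤ | prev 5 | push {0}
  [3] u=2 | in ⊤ | out ⊤ | prev ⊥ | push {}
  [4] u=0 | in ⊤ | out ⊤ | prev 2 | push {1}
  [5] u=1 | in ⊤ | out ⊤ | ==

Converged values:
  [0] ⊤
  [1] ⊤
  [2] ⊤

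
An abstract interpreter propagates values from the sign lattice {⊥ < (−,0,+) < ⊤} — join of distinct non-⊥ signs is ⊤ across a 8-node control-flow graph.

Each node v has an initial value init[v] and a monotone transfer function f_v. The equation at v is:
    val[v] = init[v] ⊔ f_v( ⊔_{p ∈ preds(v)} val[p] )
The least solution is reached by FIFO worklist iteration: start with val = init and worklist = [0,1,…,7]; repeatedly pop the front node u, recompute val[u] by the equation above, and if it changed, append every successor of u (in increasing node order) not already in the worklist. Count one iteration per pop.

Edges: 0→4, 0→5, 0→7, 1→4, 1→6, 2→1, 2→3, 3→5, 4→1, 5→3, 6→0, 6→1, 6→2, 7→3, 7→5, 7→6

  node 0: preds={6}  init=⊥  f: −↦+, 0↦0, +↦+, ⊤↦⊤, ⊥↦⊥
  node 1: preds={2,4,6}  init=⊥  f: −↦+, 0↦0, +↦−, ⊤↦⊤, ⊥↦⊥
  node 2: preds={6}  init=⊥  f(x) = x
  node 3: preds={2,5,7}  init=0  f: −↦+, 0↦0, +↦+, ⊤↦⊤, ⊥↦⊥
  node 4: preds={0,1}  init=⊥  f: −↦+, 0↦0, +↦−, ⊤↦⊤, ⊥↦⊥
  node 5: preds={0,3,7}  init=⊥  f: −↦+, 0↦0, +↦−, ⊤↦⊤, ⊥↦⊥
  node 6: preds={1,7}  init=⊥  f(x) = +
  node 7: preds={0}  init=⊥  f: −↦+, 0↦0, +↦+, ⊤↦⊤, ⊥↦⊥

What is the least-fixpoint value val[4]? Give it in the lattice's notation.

⊤

Iteration log — 21 steps:
  step 1. node 0  ⊔preds=⊥  new=⊥  stable
  step 2. node 1  ⊔preds=⊥  new=⊥  stable
  step 3. node 2  ⊔preds=⊥  new=⊥  stable
  step 4. node 3  ⊔preds=⊥  new=0  stable
  step 5. node 4  ⊔preds=⊥  new=⊥  stable
  step 6. node 5  ⊔preds=0  new=0  old=⊥  +wl: 3
  step 7. node 6  ⊔preds=⊥  new=+  old=⊥  +wl: 0,1,2
  step 8. node 7  ⊔preds=⊥  new=⊥  stable
  step 9. node 3  ⊔preds=0  new=0  stable
  step 10. node 0  ⊔preds=+  new=+  old=⊥  +wl: 4,5,7
  step 11. node 1  ⊔preds=+  new=−  old=⊥  +wl: 6
  step 12. node 2  ⊔preds=+  new=+  old=⊥  +wl: 1,3
  step 13. node 4  ⊔preds=⊤  new=⊤  old=⊥  +wl: 
  step 14. node 5  ⊔preds=⊤  new=⊤  old=0  +wl: 
  step 15. node 7  ⊔preds=+  new=+  old=⊥  +wl: 5
  step 16. node 6  ⊔preds=⊤  new=+  stable
  step 17. node 1  ⊔preds=⊤  new=⊤  old=−  +wl: 4,6
  step 18. node 3  ⊔preds=⊤  new=⊤  old=0  +wl: 
  step 19. node 5  ⊔preds=⊤  new=⊤  stable
  step 20. node 4  ⊔preds=⊤  new=⊤  stable
  step 21. node 6  ⊔preds=⊤  new=+  stable

Least fixpoint reached:
  node 0: +
  node 1: ⊤
  node 2: +
  node 3: ⊤
  node 4: ⊤
  node 5: ⊤
  node 6: +
  node 7: +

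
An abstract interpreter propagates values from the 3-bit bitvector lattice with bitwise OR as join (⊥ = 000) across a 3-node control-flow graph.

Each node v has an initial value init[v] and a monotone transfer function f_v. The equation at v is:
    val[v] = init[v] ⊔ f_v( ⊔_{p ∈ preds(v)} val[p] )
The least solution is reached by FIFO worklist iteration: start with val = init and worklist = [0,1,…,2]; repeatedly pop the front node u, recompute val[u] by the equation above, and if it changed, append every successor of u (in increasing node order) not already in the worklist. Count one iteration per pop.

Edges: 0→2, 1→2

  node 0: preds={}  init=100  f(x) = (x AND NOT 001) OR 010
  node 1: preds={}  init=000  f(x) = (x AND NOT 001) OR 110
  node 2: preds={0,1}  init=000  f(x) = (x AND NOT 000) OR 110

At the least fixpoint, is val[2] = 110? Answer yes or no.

Worklist (3 pops):
  #1 pop 0: in=000 → 110 (was 100); enqueue []
  #2 pop 1: in=000 → 110 (was 000); enqueue []
  #3 pop 2: in=110 → 110 (was 000); enqueue []

Fixpoint:
  val[0] = 110
  val[1] = 110
  val[2] = 110

yes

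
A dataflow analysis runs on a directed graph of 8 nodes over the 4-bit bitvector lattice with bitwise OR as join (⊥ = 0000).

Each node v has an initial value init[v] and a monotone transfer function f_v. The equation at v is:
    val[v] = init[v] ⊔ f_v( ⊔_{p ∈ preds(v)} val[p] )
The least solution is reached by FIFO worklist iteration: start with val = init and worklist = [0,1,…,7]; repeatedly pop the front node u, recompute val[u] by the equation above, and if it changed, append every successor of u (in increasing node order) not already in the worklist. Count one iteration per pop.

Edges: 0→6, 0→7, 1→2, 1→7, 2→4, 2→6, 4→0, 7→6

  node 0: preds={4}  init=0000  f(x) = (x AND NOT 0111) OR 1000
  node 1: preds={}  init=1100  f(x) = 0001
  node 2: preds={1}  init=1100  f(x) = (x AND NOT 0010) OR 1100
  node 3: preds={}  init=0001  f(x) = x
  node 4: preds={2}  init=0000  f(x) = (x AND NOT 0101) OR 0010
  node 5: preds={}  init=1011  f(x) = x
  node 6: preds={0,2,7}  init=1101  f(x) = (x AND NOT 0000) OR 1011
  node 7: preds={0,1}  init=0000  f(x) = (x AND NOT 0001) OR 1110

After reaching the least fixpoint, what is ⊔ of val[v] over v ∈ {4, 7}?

Iteration log — 10 steps:
  step 1. node 0  ⊔preds=0000  new=1000  old=0000  +wl: 
  step 2. node 1  ⊔preds=0000  new=1101  old=1100  +wl: 
  step 3. node 2  ⊔preds=1101  new=1101  old=1100  +wl: 
  step 4. node 3  ⊔preds=0000  new=0001  stable
  step 5. node 4  ⊔preds=1101  new=1010  old=0000  +wl: 0
  step 6. node 5  ⊔preds=0000  new=1011  stable
  step 7. node 6  ⊔preds=1101  new=1111  old=1101  +wl: 
  step 8. node 7  ⊔preds=1101  new=1110  old=0000  +wl: 6
  step 9. node 0  ⊔preds=1010  new=1000  stable
  step 10. node 6  ⊔preds=1111  new=1111  stable

Least fixpoint reached:
  node 0: 1000
  node 1: 1101
  node 2: 1101
  node 3: 0001
  node 4: 1010
  node 5: 1011
  node 6: 1111
  node 7: 1110

1110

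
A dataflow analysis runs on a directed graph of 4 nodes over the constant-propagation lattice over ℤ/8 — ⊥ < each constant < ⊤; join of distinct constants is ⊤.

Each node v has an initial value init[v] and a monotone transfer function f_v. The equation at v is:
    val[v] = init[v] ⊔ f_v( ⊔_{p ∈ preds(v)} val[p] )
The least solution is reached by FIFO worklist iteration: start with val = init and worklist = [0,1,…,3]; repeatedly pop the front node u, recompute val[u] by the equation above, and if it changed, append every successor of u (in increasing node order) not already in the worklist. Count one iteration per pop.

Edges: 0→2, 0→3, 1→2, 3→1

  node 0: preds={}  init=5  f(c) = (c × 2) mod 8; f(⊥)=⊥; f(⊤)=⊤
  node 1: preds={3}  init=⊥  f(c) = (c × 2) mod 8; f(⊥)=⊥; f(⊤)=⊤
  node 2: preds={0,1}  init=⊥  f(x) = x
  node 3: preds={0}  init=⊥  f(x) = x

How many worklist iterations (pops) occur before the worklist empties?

Iteration log — 6 steps:
  step 1. node 0  ⊔preds=⊥  new=5  stable
  step 2. node 1  ⊔preds=⊥  new=⊥  stable
  step 3. node 2  ⊔preds=5  new=5  old=⊥  +wl: 
  step 4. node 3  ⊔preds=5  new=5  old=⊥  +wl: 1
  step 5. node 1  ⊔preds=5  new=2  old=⊥  +wl: 2
  step 6. node 2  ⊔preds=⊤  new=⊤  old=5  +wl: 

Least fixpoint reached:
  node 0: 5
  node 1: 2
  node 2: ⊤
  node 3: 5

6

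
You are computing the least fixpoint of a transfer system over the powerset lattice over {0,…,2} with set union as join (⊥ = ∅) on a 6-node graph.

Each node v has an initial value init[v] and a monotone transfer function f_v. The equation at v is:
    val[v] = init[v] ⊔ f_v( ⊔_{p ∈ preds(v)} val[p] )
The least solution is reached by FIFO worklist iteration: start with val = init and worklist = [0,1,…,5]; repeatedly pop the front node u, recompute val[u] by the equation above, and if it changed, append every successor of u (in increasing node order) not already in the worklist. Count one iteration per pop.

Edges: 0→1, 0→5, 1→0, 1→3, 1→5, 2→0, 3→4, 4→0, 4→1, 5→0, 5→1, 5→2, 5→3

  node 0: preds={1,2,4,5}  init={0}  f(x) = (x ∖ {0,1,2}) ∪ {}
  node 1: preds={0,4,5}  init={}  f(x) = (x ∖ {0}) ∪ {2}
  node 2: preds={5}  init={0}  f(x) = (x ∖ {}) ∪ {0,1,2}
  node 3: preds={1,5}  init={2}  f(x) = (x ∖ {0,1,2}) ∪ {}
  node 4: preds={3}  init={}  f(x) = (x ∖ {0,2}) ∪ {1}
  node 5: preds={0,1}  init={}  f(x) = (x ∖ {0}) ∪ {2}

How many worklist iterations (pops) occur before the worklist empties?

Trace (16 dequeues):
  [1] u=0 | in {0} | out {0} | ==
  [2] u=1 | in {0} | out {2} | prev {} | push {0}
  [3] u=2 | in {} | out {0,1,2} | prev {0} | push {}
  [4] u=3 | in {2} | out {2} | ==
  [5] u=4 | in {2} | out {1} | prev {} | push {1}
  [6] u=5 | in {0,2} | out {2} | prev {} | push {2,3}
  [7] u=0 | in {0,1,2} | out {0} | ==
  [8] u=1 | in {0,1,2} | out {1,2} | prev {2} | push {0,5}
  [9] u=2 | in {2} | out {0,1,2} | ==
  [10] u=3 | in {1,2} | out {2} | ==
  [11] u=0 | in {0,1,2} | out {0} | ==
  [12] u=5 | in {0,1,2} | out {1,2} | prev {2} | push {0,1,2,3}
  [13] u=0 | in {0,1,2} | out {0} | ==
  [14] u=1 | in {0,1,2} | out {1,2} | ==
  [15] u=2 | in {1,2} | out {0,1,2} | ==
  [16] u=3 | in {1,2} | out {2} | ==

Converged values:
  [0] {0}
  [1] {1,2}
  [2] {0,1,2}
  [3] {2}
  [4] {1}
  [5] {1,2}

16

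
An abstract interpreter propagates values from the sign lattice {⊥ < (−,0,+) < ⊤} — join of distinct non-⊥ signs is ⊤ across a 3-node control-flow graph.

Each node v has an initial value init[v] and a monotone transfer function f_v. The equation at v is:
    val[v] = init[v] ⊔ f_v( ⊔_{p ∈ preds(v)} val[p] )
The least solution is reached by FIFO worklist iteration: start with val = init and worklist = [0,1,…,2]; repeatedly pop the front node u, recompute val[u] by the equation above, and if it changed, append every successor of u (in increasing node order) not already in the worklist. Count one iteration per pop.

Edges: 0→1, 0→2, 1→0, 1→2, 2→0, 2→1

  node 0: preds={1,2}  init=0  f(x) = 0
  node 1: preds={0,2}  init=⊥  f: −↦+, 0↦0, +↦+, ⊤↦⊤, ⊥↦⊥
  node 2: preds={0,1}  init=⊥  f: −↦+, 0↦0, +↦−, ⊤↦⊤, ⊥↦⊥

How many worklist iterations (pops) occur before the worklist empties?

5

Iteration log — 5 steps:
  step 1. node 0  ⊔preds=⊥  new=0  stable
  step 2. node 1  ⊔preds=0  new=0  old=⊥  +wl: 0
  step 3. node 2  ⊔preds=0  new=0  old=⊥  +wl: 1
  step 4. node 0  ⊔preds=0  new=0  stable
  step 5. node 1  ⊔preds=0  new=0  stable

Least fixpoint reached:
  node 0: 0
  node 1: 0
  node 2: 0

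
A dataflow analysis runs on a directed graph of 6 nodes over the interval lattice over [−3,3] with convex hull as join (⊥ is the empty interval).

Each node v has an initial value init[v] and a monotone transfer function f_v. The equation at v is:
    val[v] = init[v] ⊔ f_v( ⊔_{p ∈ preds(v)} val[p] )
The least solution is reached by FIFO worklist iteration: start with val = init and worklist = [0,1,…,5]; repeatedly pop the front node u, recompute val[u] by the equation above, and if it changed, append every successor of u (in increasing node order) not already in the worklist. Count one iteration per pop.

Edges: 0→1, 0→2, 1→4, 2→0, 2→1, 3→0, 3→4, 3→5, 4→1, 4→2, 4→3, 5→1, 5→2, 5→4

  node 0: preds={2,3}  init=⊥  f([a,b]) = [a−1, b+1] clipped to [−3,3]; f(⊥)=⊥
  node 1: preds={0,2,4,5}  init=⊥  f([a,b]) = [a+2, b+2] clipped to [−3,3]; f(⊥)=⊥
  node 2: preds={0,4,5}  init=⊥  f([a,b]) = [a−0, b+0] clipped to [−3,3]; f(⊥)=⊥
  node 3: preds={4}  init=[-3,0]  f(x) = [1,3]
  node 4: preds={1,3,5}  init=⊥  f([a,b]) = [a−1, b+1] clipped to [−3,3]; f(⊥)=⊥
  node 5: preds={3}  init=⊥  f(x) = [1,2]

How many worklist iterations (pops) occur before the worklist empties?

13

Worklist (13 pops):
  #1 pop 0: in=[-3,0] → [-3,1] (was ⊥); enqueue []
  #2 pop 1: in=[-3,1] → [-1,3] (was ⊥); enqueue []
  #3 pop 2: in=[-3,1] → [-3,1] (was ⊥); enqueue [0,1]
  #4 pop 3: in=⊥ → [-3,3] (was [-3,0]); enqueue []
  #5 pop 4: in=[-3,3] → [-3,3] (was ⊥); enqueue [2,3]
  #6 pop 5: in=[-3,3] → [1,2] (was ⊥); enqueue [4]
  #7 pop 0: in=[-3,3] → [-3,3] (was [-3,1]); enqueue []
  #8 pop 1: in=[-3,3] → [-1,3] (no change)
  #9 pop 2: in=[-3,3] → [-3,3] (was [-3,1]); enqueue [0,1]
  #10 pop 3: in=[-3,3] → [-3,3] (no change)
  #11 pop 4: in=[-3,3] → [-3,3] (no change)
  #12 pop 0: in=[-3,3] → [-3,3] (no change)
  #13 pop 1: in=[-3,3] → [-1,3] (no change)

Fixpoint:
  val[0] = [-3,3]
  val[1] = [-1,3]
  val[2] = [-3,3]
  val[3] = [-3,3]
  val[4] = [-3,3]
  val[5] = [1,2]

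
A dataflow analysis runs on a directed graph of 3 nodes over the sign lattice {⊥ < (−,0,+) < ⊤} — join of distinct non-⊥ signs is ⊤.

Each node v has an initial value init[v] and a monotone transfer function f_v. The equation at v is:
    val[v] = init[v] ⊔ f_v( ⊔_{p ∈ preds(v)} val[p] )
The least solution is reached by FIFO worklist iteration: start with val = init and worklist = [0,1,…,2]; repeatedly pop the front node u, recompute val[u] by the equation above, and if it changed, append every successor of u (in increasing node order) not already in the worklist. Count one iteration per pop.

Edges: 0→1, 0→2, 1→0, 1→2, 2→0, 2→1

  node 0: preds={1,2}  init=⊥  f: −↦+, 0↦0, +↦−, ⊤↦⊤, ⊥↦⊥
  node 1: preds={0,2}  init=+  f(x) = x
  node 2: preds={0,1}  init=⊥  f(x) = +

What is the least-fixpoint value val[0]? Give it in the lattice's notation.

⊤

Iteration log — 6 steps:
  step 1. node 0  ⊔preds=+  new=−  old=⊥  +wl: 
  step 2. node 1  ⊔preds=−  new=⊤  old=+  +wl: 0
  step 3. node 2  ⊔preds=⊤  new=+  old=⊥  +wl: 1
  step 4. node 0  ⊔preds=⊤  new=⊤  old=−  +wl: 2
  step 5. node 1  ⊔preds=⊤  new=⊤  stable
  step 6. node 2  ⊔preds=⊤  new=+  stable

Least fixpoint reached:
  node 0: ⊤
  node 1: ⊤
  node 2: +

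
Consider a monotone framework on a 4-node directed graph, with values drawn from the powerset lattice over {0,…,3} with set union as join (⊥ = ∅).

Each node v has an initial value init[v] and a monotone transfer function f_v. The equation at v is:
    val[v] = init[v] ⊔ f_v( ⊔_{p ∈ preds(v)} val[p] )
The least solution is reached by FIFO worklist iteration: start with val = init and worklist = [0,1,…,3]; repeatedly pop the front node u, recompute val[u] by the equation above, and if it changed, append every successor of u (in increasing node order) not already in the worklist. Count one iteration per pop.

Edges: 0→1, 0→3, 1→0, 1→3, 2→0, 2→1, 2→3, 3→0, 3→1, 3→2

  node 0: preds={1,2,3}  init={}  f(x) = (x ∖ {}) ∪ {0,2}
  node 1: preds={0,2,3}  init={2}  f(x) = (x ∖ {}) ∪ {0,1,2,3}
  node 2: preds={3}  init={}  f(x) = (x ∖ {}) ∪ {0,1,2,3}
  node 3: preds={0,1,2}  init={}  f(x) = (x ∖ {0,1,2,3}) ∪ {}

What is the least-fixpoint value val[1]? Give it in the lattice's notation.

Iteration log — 7 steps:
  step 1. node 0  ⊔preds={2}  new={0,2}  old={}  +wl: 
  step 2. node 1  ⊔preds={0,2}  new={0,1,2,3}  old={2}  +wl: 0
  step 3. node 2  ⊔preds={}  new={0,1,2,3}  old={}  +wl: 1
  step 4. node 3  ⊔preds={0,1,2,3}  new={}  stable
  step 5. node 0  ⊔preds={0,1,2,3}  new={0,1,2,3}  old={0,2}  +wl: 3
  step 6. node 1  ⊔preds={0,1,2,3}  new={0,1,2,3}  stable
  step 7. node 3  ⊔preds={0,1,2,3}  new={}  stable

Least fixpoint reached:
  node 0: {0,1,2,3}
  node 1: {0,1,2,3}
  node 2: {0,1,2,3}
  node 3: {}

{0,1,2,3}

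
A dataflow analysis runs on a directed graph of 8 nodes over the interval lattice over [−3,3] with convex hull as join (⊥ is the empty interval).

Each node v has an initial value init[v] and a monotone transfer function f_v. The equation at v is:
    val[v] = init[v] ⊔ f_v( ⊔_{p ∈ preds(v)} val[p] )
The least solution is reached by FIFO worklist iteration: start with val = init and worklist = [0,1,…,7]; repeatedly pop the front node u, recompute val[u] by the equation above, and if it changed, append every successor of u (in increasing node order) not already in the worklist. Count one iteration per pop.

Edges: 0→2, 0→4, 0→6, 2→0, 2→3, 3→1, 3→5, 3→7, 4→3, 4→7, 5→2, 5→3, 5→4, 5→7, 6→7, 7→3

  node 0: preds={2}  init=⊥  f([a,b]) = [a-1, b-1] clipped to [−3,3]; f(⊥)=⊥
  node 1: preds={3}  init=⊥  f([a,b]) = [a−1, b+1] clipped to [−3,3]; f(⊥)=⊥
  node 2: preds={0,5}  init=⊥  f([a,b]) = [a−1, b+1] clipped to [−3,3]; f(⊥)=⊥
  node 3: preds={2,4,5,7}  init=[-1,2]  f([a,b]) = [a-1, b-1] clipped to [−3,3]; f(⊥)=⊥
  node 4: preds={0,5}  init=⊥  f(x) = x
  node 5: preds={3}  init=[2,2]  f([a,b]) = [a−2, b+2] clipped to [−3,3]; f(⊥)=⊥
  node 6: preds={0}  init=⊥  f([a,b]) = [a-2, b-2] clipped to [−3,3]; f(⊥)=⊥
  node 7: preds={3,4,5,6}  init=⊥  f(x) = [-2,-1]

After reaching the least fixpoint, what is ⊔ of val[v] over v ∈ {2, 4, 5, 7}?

[-3,3]

Trace (22 dequeues):
  [1] u=0 | in ⊥ | out ⊥ | ==
  [2] u=1 | in [-1,2] | out [-2,3] | prev ⊥ | push {}
  [3] u=2 | in [2,2] | out [1,3] | prev ⊥ | push {0}
  [4] u=3 | in [1,3] | out [-1,2] | ==
  [5] u=4 | in [2,2] | out [2,2] | prev ⊥ | push {3}
  [6] u=5 | in [-1,2] | out [-3,3] | prev [2,2] | push {2,4}
  [7] u=6 | in ⊥ | out ⊥ | ==
  [8] u=7 | in [-3,3] | out [-2,-1] | prev ⊥ | push {}
  [9] u=0 | in [1,3] | out [0,2] | prev ⊥ | push {6}
  [10] u=3 | in [-3,3] | out [-3,2] | prev [-1,2] | push {1,5,7}
  [11] u=2 | in [-3,3] | out [-3,3] | prev [1,3] | push {0,3}
  [12] u=4 | in [-3,3] | out [-3,3] | prev [2,2] | push {}
  [13] u=6 | in [0,2] | out [-2,0] | prev ⊥ | push {}
  [14] u=1 | in [-3,2] | out [-3,3] | prev [-2,3] | push {}
  [15] u=5 | in [-3,2] | out [-3,3] | ==
  [16] u=7 | in [-3,3] | out [-2,-1] | ==
  [17] u=0 | in [-3,3] | out [-3,2] | prev [0,2] | push {2,4,6}
  [18] u=3 | in [-3,3] | out [-3,2] | ==
  [19] u=2 | in [-3,3] | out [-3,3] | ==
  [20] u=4 | in [-3,3] | out [-3,3] | ==
  [21] u=6 | in [-3,2] | out [-3,0] | prev [-2,0] | push {7}
  [22] u=7 | in [-3,3] | out [-2,-1] | ==

Converged values:
  [0] [-3,2]
  [1] [-3,3]
  [2] [-3,3]
  [3] [-3,2]
  [4] [-3,3]
  [5] [-3,3]
  [6] [-3,0]
  [7] [-2,-1]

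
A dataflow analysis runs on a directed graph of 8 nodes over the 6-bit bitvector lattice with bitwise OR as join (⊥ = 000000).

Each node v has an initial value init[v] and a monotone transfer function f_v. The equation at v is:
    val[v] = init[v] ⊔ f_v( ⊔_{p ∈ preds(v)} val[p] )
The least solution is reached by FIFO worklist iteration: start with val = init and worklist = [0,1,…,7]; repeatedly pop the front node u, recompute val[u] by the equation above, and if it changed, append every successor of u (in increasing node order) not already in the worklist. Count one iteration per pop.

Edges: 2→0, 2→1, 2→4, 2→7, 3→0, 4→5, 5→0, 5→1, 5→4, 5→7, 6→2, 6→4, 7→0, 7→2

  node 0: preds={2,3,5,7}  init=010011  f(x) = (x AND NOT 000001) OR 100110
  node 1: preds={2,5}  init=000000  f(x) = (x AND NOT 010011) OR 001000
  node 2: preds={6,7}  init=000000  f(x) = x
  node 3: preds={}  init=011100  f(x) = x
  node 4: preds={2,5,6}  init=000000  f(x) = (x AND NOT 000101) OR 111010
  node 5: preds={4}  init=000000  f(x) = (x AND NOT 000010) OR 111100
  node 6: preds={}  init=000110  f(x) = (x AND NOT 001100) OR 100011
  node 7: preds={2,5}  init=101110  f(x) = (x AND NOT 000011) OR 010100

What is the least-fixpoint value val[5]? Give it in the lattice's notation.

111100

Worklist (16 pops):
  #1 pop 0: in=111110 → 111111 (was 010011); enqueue []
  #2 pop 1: in=000000 → 001000 (was 000000); enqueue []
  #3 pop 2: in=101110 → 101110 (was 000000); enqueue [0,1]
  #4 pop 3: in=000000 → 011100 (no change)
  #5 pop 4: in=101110 → 111010 (was 000000); enqueue []
  #6 pop 5: in=111010 → 111100 (was 000000); enqueue [4]
  #7 pop 6: in=000000 → 100111 (was 000110); enqueue [2]
  #8 pop 7: in=111110 → 111110 (was 101110); enqueue []
  #9 pop 0: in=111110 → 111111 (no change)
  #10 pop 1: in=111110 → 101100 (was 001000); enqueue []
  #11 pop 4: in=111111 → 111010 (no change)
  #12 pop 2: in=111111 → 111111 (was 101110); enqueue [0,1,4,7]
  #13 pop 0: in=111111 → 111111 (no change)
  #14 pop 1: in=111111 → 101100 (no change)
  #15 pop 4: in=111111 → 111010 (no change)
  #16 pop 7: in=111111 → 111110 (no change)

Fixpoint:
  val[0] = 111111
  val[1] = 101100
  val[2] = 111111
  val[3] = 011100
  val[4] = 111010
  val[5] = 111100
  val[6] = 100111
  val[7] = 111110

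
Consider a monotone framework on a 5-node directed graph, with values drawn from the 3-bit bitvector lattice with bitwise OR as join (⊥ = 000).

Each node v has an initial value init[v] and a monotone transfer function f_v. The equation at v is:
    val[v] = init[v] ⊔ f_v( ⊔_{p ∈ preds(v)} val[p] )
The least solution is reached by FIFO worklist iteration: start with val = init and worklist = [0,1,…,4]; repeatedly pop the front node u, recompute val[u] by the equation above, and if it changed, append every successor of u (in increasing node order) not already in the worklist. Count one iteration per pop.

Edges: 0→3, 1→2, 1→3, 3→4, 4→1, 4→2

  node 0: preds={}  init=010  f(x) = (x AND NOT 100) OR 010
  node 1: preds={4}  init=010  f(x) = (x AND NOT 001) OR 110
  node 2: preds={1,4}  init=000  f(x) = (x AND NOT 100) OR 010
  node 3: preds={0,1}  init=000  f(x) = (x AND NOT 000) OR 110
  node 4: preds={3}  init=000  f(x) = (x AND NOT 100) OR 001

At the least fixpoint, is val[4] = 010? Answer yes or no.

no

Iteration log — 7 steps:
  step 1. node 0  ⊔preds=000  new=010  stable
  step 2. node 1  ⊔preds=000  new=110  old=010  +wl: 
  step 3. node 2  ⊔preds=110  new=010  old=000  +wl: 
  step 4. node 3  ⊔preds=110  new=110  old=000  +wl: 
  step 5. node 4  ⊔preds=110  new=011  old=000  +wl: 1,2
  step 6. node 1  ⊔preds=011  new=110  stable
  step 7. node 2  ⊔preds=111  new=011  old=010  +wl: 

Least fixpoint reached:
  node 0: 010
  node 1: 110
  node 2: 011
  node 3: 110
  node 4: 011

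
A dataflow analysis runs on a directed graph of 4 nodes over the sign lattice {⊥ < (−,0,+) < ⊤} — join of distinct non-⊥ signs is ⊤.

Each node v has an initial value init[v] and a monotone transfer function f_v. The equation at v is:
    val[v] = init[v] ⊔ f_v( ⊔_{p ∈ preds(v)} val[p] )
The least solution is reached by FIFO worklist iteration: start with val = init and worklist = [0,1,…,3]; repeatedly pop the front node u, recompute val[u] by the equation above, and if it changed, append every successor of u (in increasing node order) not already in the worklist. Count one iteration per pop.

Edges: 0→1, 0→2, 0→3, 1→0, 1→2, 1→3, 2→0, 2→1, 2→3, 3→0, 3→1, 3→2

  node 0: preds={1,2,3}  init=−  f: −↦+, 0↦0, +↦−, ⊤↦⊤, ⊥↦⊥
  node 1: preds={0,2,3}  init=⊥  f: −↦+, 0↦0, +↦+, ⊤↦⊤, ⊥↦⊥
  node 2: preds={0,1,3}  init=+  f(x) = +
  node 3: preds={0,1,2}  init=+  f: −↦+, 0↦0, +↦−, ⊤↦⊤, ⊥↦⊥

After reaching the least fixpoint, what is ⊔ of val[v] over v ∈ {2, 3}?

⊤

Iteration log — 8 steps:
  step 1. node 0  ⊔preds=+  new=−  stable
  step 2. node 1  ⊔preds=⊤  new=⊤  old=⊥  +wl: 0
  step 3. node 2  ⊔preds=⊤  new=+  stable
  step 4. node 3  ⊔preds=⊤  new=⊤  old=+  +wl: 1,2
  step 5. node 0  ⊔preds=⊤  new=⊤  old=−  +wl: 3
  step 6. node 1  ⊔preds=⊤  new=⊤  stable
  step 7. node 2  ⊔preds=⊤  new=+  stable
  step 8. node 3  ⊔preds=⊤  new=⊤  stable

Least fixpoint reached:
  node 0: ⊤
  node 1: ⊤
  node 2: +
  node 3: ⊤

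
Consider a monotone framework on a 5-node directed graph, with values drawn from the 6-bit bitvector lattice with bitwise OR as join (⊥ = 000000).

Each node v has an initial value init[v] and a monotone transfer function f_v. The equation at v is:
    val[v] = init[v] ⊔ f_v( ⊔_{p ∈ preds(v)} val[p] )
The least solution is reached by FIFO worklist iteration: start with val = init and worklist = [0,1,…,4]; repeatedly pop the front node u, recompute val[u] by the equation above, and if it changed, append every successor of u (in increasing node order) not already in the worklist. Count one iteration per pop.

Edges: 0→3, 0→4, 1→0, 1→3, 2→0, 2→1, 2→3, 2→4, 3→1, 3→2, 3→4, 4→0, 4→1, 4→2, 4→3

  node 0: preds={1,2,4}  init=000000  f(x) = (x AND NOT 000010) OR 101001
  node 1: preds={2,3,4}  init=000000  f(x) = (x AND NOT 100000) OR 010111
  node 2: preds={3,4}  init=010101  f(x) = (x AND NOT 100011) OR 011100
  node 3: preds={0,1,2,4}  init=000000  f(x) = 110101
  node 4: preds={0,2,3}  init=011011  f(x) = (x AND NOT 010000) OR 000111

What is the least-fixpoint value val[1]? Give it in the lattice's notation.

Iteration log — 9 steps:
  step 1. node 0  ⊔preds=011111  new=111101  old=000000  +wl: 
  step 2. node 1  ⊔preds=011111  new=011111  old=000000  +wl: 0
  step 3. node 2  ⊔preds=011011  new=011101  old=010101  +wl: 1
  step 4. node 3  ⊔preds=111111  new=110101  old=000000  +wl: 2
  step 5. node 4  ⊔preds=111101  new=111111  old=011011  +wl: 3
  step 6. node 0  ⊔preds=111111  new=111101  stable
  step 7. node 1  ⊔preds=111111  new=011111  stable
  step 8. node 2  ⊔preds=111111  new=011101  stable
  step 9. node 3  ⊔preds=111111  new=110101  stable

Least fixpoint reached:
  node 0: 111101
  node 1: 011111
  node 2: 011101
  node 3: 110101
  node 4: 111111

011111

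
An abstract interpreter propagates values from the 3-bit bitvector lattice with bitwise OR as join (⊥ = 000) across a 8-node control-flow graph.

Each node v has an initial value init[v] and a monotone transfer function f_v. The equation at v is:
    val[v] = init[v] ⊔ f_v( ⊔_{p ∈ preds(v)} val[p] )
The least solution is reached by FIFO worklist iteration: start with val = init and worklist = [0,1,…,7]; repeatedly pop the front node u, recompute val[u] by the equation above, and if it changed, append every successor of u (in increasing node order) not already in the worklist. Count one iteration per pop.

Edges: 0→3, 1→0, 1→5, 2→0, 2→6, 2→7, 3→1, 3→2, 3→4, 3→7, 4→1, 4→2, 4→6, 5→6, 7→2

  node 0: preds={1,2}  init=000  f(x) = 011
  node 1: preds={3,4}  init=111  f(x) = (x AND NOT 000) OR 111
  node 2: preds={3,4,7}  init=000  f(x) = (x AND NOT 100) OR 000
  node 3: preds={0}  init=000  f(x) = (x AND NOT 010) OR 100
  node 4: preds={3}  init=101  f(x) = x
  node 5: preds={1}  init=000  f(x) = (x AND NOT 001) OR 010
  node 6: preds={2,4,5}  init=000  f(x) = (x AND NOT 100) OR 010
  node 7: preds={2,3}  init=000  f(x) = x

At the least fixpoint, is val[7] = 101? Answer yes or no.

Trace (11 dequeues):
  [1] u=0 | in 111 | out 011 | prev 000 | push {}
  [2] u=1 | in 101 | out 111 | ==
  [3] u=2 | in 101 | out 001 | prev 000 | push {0}
  [4] u=3 | in 011 | out 101 | prev 000 | push {1,2}
  [5] u=4 | in 101 | out 101 | ==
  [6] u=5 | in 111 | out 110 | prev 000 | push {}
  [7] u=6 | in 111 | out 011 | prev 000 | push {}
  [8] u=7 | in 101 | out 101 | prev 000 | push {}
  [9] u=0 | in 111 | out 011 | ==
  [10] u=1 | in 101 | out 111 | ==
  [11] u=2 | in 101 | out 001 | ==

Converged values:
  [0] 011
  [1] 111
  [2] 001
  [3] 101
  [4] 101
  [5] 110
  [6] 011
  [7] 101

yes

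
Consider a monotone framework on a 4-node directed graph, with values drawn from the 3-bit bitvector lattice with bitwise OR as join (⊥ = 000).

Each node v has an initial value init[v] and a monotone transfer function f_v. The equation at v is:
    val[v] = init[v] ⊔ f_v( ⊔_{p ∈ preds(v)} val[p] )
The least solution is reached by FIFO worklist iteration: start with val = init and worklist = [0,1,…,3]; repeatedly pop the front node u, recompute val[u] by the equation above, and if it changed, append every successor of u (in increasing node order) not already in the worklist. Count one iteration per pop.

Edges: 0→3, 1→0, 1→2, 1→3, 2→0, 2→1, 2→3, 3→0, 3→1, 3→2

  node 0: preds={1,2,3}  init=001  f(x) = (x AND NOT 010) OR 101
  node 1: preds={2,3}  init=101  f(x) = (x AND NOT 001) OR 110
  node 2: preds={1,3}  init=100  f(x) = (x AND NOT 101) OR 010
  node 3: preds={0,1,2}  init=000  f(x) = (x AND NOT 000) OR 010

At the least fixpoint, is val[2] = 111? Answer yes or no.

Worklist (7 pops):
  #1 pop 0: in=101 → 101 (was 001); enqueue []
  #2 pop 1: in=100 → 111 (was 101); enqueue [0]
  #3 pop 2: in=111 → 110 (was 100); enqueue [1]
  #4 pop 3: in=111 → 111 (was 000); enqueue [2]
  #5 pop 0: in=111 → 101 (no change)
  #6 pop 1: in=111 → 111 (no change)
  #7 pop 2: in=111 → 110 (no change)

Fixpoint:
  val[0] = 101
  val[1] = 111
  val[2] = 110
  val[3] = 111

no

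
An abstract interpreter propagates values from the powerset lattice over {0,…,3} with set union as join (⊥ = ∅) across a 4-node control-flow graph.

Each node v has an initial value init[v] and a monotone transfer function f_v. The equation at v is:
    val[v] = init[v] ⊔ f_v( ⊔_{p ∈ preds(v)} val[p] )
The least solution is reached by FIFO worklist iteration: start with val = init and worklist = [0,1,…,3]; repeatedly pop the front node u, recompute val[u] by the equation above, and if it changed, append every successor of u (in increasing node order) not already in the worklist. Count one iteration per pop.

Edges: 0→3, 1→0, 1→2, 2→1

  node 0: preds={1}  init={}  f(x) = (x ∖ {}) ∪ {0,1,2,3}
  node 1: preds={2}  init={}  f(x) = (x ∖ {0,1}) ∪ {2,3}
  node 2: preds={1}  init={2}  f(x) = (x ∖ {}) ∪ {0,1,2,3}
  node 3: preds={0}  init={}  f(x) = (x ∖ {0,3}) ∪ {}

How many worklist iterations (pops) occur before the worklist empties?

Iteration log — 6 steps:
  step 1. node 0  ⊔preds={}  new={0,1,2,3}  old={}  +wl: 
  step 2. node 1  ⊔preds={2}  new={2,3}  old={}  +wl: 0
  step 3. node 2  ⊔preds={2,3}  new={0,1,2,3}  old={2}  +wl: 1
  step 4. node 3  ⊔preds={0,1,2,3}  new={1,2}  old={}  +wl: 
  step 5. node 0  ⊔preds={2,3}  new={0,1,2,3}  stable
  step 6. node 1  ⊔preds={0,1,2,3}  new={2,3}  stable

Least fixpoint reached:
  node 0: {0,1,2,3}
  node 1: {2,3}
  node 2: {0,1,2,3}
  node 3: {1,2}

6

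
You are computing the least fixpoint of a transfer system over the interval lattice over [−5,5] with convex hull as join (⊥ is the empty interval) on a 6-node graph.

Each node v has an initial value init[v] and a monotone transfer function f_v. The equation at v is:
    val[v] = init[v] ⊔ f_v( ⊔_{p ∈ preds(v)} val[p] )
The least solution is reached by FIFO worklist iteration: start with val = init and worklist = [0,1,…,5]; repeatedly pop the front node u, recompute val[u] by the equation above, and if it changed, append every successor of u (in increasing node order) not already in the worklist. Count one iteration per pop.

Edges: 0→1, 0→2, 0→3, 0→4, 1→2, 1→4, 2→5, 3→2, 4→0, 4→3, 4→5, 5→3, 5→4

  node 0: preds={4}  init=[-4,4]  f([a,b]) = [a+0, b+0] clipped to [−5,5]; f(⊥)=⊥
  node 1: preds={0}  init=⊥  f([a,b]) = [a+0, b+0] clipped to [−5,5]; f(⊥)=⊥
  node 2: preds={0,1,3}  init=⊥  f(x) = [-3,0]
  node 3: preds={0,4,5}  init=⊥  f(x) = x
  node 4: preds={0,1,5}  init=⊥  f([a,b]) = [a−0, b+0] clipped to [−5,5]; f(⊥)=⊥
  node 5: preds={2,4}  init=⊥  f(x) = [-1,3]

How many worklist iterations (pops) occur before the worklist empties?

10

Iteration log — 10 steps:
  step 1. node 0  ⊔preds=⊥  new=[-4,4]  stable
  step 2. node 1  ⊔preds=[-4,4]  new=[-4,4]  old=⊥  +wl: 
  step 3. node 2  ⊔preds=[-4,4]  new=[-3,0]  old=⊥  +wl: 
  step 4. node 3  ⊔preds=[-4,4]  new=[-4,4]  old=⊥  +wl: 2
  step 5. node 4  ⊔preds=[-4,4]  new=[-4,4]  old=⊥  +wl: 0,3
  step 6. node 5  ⊔preds=[-4,4]  new=[-1,3]  old=⊥  +wl: 4
  step 7. node 2  ⊔preds=[-4,4]  new=[-3,0]  stable
  step 8. node 0  ⊔preds=[-4,4]  new=[-4,4]  stable
  step 9. node 3  ⊔preds=[-4,4]  new=[-4,4]  stable
  step 10. node 4  ⊔preds=[-4,4]  new=[-4,4]  stable

Least fixpoint reached:
  node 0: [-4,4]
  node 1: [-4,4]
  node 2: [-3,0]
  node 3: [-4,4]
  node 4: [-4,4]
  node 5: [-1,3]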